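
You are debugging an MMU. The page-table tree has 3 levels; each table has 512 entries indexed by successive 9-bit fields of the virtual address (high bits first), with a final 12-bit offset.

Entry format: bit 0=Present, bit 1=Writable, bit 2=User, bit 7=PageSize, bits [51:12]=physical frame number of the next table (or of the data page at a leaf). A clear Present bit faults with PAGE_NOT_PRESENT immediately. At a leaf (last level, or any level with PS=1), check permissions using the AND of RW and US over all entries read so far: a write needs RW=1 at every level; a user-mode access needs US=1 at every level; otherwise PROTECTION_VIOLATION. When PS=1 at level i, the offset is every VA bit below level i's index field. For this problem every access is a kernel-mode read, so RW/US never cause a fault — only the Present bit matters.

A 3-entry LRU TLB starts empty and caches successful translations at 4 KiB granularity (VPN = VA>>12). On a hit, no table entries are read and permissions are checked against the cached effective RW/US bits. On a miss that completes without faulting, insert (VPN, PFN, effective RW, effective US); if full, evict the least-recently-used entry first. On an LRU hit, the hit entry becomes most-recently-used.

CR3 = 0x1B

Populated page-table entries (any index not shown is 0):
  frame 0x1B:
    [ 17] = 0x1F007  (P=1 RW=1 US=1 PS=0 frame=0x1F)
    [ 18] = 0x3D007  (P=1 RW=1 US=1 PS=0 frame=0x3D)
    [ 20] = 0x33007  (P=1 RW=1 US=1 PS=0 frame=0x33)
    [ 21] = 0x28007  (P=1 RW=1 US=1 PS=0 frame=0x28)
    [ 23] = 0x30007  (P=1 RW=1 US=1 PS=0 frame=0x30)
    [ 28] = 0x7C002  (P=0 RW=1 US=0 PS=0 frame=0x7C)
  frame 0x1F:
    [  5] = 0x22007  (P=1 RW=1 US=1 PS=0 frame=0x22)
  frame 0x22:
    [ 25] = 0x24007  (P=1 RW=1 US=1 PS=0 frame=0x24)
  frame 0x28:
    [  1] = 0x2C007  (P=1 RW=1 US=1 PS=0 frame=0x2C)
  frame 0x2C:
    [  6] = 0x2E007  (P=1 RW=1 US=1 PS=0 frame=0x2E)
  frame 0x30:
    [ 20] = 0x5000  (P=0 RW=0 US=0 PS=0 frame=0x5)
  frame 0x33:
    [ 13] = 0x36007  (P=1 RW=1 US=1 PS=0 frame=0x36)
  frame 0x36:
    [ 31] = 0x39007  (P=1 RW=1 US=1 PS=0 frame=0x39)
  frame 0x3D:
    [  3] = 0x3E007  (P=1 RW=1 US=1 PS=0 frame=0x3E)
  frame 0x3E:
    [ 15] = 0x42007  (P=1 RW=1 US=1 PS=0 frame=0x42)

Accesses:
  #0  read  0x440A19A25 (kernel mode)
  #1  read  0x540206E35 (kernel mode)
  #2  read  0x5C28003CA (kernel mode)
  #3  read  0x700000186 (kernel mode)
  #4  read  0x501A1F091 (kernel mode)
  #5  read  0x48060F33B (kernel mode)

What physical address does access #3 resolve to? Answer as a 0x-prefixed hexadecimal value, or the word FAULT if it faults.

Walk each access:
#0 VA=0x440A19A25 (r,kernel):
  L0 @0x1B[17] → 0x1F007  P=1,RW=1,US=1,PS=0
  L1 @0x1F[5] → 0x22007  P=1,RW=1,US=1,PS=0
  L2 @0x22[25] → 0x24007  P=1,RW=1,US=1,PS=0
  ✓ 0x24A25  — 3 lookups
#1 VA=0x540206E35 (r,kernel):
  L0 @0x1B[21] → 0x28007  P=1,RW=1,US=1,PS=0
  L1 @0x28[1] → 0x2C007  P=1,RW=1,US=1,PS=0
  L2 @0x2C[6] → 0x2E007  P=1,RW=1,US=1,PS=0
  ✓ 0x2EE35  — 3 lookups
#2 VA=0x5C28003CA (r,kernel):
  L0 @0x1B[23] → 0x30007  P=1,RW=1,US=1,PS=0
  L1 @0x30[20] → 0x5000  P=0,RW=0,US=0,PS=0
  ✗ PAGE_NOT_PRESENT  [2 reads]
#3 VA=0x700000186 (r,kernel):
  L0 @0x1B[28] → 0x7C002  P=0,RW=1,US=0,PS=0
  ✗ PAGE_NOT_PRESENT  [1 reads]
#4 VA=0x501A1F091 (r,kernel):
  L0 @0x1B[20] → 0x33007  P=1,RW=1,US=1,PS=0
  L1 @0x33[13] → 0x36007  P=1,RW=1,US=1,PS=0
  L2 @0x36[31] → 0x39007  P=1,RW=1,US=1,PS=0
  ✓ 0x39091  — 3 lookups
#5 VA=0x48060F33B (r,kernel):
  L0 @0x1B[18] → 0x3D007  P=1,RW=1,US=1,PS=0
  L1 @0x3D[3] → 0x3E007  P=1,RW=1,US=1,PS=0
  L2 @0x3E[15] → 0x42007  P=1,RW=1,US=1,PS=0
  ✓ 0x4233B  — 3 lookups

Access #3 PA: FAULT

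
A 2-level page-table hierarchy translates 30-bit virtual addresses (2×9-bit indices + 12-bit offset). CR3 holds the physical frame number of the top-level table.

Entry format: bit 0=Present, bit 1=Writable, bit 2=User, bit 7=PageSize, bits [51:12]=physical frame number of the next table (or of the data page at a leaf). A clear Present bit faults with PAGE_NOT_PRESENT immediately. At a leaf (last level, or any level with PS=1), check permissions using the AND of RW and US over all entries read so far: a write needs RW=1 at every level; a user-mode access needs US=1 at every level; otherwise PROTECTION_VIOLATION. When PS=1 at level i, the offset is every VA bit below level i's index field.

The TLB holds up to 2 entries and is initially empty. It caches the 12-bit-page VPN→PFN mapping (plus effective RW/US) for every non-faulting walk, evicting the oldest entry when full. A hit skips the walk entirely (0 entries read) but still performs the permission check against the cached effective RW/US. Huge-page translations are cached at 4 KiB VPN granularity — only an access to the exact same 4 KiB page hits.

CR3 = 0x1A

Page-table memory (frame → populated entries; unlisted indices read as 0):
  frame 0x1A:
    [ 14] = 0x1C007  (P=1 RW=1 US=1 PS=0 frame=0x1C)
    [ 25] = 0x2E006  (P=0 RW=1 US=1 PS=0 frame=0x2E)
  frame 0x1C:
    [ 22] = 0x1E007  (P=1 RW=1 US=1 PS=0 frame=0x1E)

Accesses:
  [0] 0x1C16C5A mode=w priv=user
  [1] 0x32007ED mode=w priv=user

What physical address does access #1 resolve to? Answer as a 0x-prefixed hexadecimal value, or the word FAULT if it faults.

Walk each access:
#0 VA=0x1C16C5A (w,user):
  L0: frame=0x1A idx=14 entry=0x1C007 [P=1 RW=1 US=1 PS=0]
  L1: frame=0x1C idx=22 entry=0x1E007 [P=1 RW=1 US=1 PS=0]
  ⇒ phys 0x1EC5A  [2 reads]
#1 VA=0x32007ED (w,user):
  L0: frame=0x1A idx=25 entry=0x2E006 [P=0 RW=1 US=1 PS=0]
  ⇒ fault: PAGE_NOT_PRESENT  — 1 lookups

Access #1 PA: FAULT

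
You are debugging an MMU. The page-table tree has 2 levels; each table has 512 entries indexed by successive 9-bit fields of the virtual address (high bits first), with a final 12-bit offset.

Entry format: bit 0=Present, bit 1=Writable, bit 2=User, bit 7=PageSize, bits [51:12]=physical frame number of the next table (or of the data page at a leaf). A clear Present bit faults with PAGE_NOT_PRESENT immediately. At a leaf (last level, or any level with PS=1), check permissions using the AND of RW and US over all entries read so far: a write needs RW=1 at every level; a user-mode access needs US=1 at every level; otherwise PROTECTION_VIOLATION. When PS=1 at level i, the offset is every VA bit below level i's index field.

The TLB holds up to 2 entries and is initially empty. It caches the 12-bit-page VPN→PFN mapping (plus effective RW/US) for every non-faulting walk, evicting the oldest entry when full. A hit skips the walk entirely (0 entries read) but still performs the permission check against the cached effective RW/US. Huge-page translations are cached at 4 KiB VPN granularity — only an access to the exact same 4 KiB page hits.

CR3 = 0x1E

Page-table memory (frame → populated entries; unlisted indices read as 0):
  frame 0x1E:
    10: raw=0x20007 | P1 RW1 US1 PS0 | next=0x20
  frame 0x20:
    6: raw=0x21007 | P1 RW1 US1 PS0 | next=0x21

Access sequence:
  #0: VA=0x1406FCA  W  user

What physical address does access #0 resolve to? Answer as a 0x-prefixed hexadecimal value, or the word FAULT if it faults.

Walk each access:
#0 VA=0x1406FCA (w,user):
  [0] read 0x1E idx=10: raw=0x20007 flags P=1 W=1 U=1 S=0
  [1] read 0x20 idx=6: raw=0x21007 flags P=1 W=1 U=1 S=0
  ✓ 0x21FCA  — 2 lookups

Access #0 PA: 0x21FCA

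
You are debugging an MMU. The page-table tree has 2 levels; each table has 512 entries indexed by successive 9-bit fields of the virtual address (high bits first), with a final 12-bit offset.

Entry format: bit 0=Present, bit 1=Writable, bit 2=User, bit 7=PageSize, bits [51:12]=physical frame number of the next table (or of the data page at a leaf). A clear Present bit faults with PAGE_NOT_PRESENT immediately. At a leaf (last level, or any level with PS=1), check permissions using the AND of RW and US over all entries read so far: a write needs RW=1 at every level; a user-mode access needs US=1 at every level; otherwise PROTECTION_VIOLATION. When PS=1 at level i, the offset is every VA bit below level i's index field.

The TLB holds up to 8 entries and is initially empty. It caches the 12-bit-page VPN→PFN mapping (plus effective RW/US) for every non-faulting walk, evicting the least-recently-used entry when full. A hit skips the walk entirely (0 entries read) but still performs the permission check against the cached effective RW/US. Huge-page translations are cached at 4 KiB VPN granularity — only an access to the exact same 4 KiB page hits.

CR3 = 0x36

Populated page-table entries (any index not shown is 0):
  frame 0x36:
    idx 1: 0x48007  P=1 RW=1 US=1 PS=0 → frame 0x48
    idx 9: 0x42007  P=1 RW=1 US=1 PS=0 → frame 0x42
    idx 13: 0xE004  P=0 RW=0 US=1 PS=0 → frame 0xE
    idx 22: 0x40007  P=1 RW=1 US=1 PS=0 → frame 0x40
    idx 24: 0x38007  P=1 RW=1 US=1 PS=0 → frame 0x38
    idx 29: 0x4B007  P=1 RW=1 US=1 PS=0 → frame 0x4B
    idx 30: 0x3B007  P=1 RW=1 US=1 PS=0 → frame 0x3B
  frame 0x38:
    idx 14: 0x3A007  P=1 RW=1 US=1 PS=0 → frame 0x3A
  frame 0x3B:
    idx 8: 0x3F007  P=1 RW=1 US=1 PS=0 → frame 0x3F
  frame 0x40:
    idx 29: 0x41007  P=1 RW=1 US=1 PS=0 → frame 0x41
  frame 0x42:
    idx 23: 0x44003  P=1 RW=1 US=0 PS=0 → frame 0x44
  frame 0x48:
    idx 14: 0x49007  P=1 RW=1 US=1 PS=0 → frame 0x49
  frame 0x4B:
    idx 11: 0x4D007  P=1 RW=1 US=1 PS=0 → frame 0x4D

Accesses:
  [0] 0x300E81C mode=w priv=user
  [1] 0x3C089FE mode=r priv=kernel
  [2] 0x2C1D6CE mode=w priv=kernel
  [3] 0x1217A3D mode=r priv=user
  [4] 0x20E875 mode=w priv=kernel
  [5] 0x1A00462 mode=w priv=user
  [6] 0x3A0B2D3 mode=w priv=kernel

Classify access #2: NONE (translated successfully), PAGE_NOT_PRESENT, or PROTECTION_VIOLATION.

Trace:
#0 VA=0x300E81C (w,user):
  L0 @0x36[24] → 0x38007  P=1,RW=1,US=1,PS=0
  L1 @0x38[14] → 0x3A007  P=1,RW=1,US=1,PS=0
  → PA=0x3A81C  (2 entries read)
#1 VA=0x3C089FE (r,kernel):
  L0 @0x36[30] → 0x3B007  P=1,RW=1,US=1,PS=0
  L1 @0x3B[8] → 0x3F007  P=1,RW=1,US=1,PS=0
  → PA=0x3F9FE  (2 entries read)
#2 VA=0x2C1D6CE (w,kernel):
  L0 @0x36[22] → 0x40007  P=1,RW=1,US=1,PS=0
  L1 @0x40[29] → 0x41007  P=1,RW=1,US=1,PS=0
  → PA=0x416CE  (2 entries read)
#3 VA=0x1217A3D (r,user):
  L0 @0x36[9] → 0x42007  P=1,RW=1,US=1,PS=0
  L1 @0x42[23] → 0x44003  P=1,RW=1,US=0,PS=0
  → PROTECTION_VIOLATION  (2 entries read)
#4 VA=0x20E875 (w,kernel):
  L0 @0x36[1] → 0x48007  P=1,RW=1,US=1,PS=0
  L1 @0x48[14] → 0x49007  P=1,RW=1,US=1,PS=0
  → PA=0x49875  (2 entries read)
#5 VA=0x1A00462 (w,user):
  L0 @0x36[13] → 0xE004  P=0,RW=0,US=1,PS=0
  → PAGE_NOT_PRESENT  (1 entries read)
#6 VA=0x3A0B2D3 (w,kernel):
  L0 @0x36[29] → 0x4B007  P=1,RW=1,US=1,PS=0
  L1 @0x4B[11] → 0x4D007  P=1,RW=1,US=1,PS=0
  → PA=0x4D2D3  (2 entries read)

Access #2 fault: NONE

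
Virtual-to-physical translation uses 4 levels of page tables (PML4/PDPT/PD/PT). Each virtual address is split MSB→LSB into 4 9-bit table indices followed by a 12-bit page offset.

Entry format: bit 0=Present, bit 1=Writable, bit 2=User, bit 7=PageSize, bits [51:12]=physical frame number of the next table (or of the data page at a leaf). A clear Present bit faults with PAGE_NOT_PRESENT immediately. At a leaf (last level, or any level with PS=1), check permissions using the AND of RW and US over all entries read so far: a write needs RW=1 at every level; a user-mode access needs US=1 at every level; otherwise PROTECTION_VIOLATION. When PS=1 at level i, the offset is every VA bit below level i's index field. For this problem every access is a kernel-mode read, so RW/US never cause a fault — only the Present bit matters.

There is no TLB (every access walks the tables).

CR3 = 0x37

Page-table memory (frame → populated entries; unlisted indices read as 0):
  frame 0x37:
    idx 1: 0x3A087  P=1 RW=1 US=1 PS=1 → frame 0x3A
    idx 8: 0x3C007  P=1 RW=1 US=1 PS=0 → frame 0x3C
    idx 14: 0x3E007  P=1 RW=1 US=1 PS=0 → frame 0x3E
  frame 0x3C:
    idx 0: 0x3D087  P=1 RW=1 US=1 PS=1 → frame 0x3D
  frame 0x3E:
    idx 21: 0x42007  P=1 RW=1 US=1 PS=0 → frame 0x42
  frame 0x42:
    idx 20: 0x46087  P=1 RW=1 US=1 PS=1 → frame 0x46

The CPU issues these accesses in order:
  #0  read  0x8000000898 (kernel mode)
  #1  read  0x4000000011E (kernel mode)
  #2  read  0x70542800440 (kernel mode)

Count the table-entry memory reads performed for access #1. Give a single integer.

Trace:
#0 VA=0x8000000898 (r,kernel):
  lvl0: tbl 0x37, slot 1 ⇒ 0x3A087 (P1/RW1/US1/PS1)
  → PA=0x3A898 (huge @L0)  (1 entries read)
#1 VA=0x4000000011E (r,kernel):
  lvl0: tbl 0x37, slot 8 ⇒ 0x3C007 (P1/RW1/US1/PS0)
  lvl1: tbl 0x3C, slot 0 ⇒ 0x3D087 (P1/RW1/US1/PS1)
  → PA=0x3D11E (huge @L1)  (2 entries read)
#2 VA=0x70542800440 (r,kernel):
  lvl0: tbl 0x37, slot 14 ⇒ 0x3E007 (P1/RW1/US1/PS0)
  lvl1: tbl 0x3E, slot 21 ⇒ 0x42007 (P1/RW1/US1/PS0)
  lvl2: tbl 0x42, slot 20 ⇒ 0x46087 (P1/RW1/US1/PS1)
  → PA=0x46440 (huge @L2)  (3 entries read)

Entries read for #1: 2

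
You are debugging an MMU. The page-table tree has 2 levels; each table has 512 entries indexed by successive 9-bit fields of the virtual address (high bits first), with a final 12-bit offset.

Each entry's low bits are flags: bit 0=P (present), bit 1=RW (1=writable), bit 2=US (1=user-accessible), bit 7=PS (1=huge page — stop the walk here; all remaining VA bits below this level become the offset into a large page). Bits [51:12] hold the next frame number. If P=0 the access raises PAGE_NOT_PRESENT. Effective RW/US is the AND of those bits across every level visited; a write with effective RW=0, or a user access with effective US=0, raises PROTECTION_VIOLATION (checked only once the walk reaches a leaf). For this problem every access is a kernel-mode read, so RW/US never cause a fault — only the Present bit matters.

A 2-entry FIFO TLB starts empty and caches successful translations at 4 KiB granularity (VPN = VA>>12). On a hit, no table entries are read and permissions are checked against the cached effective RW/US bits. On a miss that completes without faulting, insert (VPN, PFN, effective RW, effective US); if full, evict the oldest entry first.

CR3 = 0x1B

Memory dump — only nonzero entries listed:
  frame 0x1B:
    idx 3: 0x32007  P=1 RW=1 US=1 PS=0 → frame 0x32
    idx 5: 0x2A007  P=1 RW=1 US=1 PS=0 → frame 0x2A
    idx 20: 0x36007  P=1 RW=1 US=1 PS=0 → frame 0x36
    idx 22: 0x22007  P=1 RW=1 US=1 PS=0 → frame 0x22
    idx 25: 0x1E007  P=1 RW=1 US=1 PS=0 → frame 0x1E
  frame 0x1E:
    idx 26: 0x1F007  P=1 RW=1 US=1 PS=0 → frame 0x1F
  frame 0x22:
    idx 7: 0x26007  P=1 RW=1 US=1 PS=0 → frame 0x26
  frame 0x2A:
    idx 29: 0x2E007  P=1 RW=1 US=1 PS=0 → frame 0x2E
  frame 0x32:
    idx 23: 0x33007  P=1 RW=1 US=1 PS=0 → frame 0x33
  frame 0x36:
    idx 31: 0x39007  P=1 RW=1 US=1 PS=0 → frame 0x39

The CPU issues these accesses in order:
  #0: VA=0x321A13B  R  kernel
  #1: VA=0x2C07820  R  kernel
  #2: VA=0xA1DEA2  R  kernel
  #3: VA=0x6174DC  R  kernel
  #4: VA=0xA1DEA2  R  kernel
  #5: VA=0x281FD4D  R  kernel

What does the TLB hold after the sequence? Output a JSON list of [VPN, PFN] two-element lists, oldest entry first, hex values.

Walk each access:
#0 VA=0x321A13B (r,kernel):
  L0 @0x1B[25] → 0x1E007  P=1,RW=1,US=1,PS=0
  L1 @0x1E[26] → 0x1F007  P=1,RW=1,US=1,PS=0
  → PA=0x1F13B  (2 entries read)
#1 VA=0x2C07820 (r,kernel):
  L0 @0x1B[22] → 0x22007  P=1,RW=1,US=1,PS=0
  L1 @0x22[7] → 0x26007  P=1,RW=1,US=1,PS=0
  → PA=0x26820  (2 entries read)
#2 VA=0xA1DEA2 (r,kernel):
  L0 @0x1B[5] → 0x2A007  P=1,RW=1,US=1,PS=0
  L1 @0x2A[29] → 0x2E007  P=1,RW=1,US=1,PS=0
  → PA=0x2EEA2  (2 entries read)
#3 VA=0x6174DC (r,kernel):
  L0 @0x1B[3] → 0x32007  P=1,RW=1,US=1,PS=0
  L1 @0x32[23] → 0x33007  P=1,RW=1,US=1,PS=0
  → PA=0x334DC  (2 entries read)
#4 VA=0xA1DEA2 (r,kernel):
  TLB hit vpn=0xA1D → PA=0x2EEA2
#5 VA=0x281FD4D (r,kernel):
  L0 @0x1B[20] → 0x36007  P=1,RW=1,US=1,PS=0
  L1 @0x36[31] → 0x39007  P=1,RW=1,US=1,PS=0
  → PA=0x39D4D  (2 entries read)

TLB: [["0x617", "0x33"], ["0x281F", "0x39"]]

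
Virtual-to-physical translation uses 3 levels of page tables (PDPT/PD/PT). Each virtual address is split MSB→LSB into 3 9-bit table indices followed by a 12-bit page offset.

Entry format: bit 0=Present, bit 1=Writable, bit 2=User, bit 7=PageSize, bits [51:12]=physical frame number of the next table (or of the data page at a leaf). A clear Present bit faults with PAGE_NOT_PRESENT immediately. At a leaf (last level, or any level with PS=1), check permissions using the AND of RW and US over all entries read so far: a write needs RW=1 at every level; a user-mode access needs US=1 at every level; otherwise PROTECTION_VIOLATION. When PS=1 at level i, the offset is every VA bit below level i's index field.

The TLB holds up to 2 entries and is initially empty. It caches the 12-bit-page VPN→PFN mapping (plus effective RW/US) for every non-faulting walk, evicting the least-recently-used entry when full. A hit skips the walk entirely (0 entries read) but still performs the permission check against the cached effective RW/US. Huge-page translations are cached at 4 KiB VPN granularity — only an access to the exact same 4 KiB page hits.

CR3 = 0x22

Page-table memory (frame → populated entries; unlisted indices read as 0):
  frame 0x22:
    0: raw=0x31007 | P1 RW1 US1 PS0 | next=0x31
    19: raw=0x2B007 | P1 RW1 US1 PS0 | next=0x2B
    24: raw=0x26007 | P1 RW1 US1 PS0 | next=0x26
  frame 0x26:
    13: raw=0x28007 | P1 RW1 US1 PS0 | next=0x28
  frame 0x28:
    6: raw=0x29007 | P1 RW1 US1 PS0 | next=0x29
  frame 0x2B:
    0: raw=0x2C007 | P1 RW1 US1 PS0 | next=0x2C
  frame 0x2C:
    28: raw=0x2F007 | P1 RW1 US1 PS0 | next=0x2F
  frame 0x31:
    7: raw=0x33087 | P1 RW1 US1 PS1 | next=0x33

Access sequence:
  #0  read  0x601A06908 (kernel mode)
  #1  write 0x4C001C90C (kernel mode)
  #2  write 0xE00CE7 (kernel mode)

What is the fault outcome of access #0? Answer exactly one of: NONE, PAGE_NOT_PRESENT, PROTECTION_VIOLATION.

Per-access translation:
#0 VA=0x601A06908 (r,kernel):
  L0: frame=0x22 idx=24 entry=0x26007 [P=1 RW=1 US=1 PS=0]
  L1: frame=0x26 idx=13 entry=0x28007 [P=1 RW=1 US=1 PS=0]
  L2: frame=0x28 idx=6 entry=0x29007 [P=1 RW=1 US=1 PS=0]
  ⇒ phys 0x29908  [3 reads]
#1 VA=0x4C001C90C (w,kernel):
  L0: frame=0x22 idx=19 entry=0x2B007 [P=1 RW=1 US=1 PS=0]
  L1: frame=0x2B idx=0 entry=0x2C007 [P=1 RW=1 US=1 PS=0]
  L2: frame=0x2C idx=28 entry=0x2F007 [P=1 RW=1 US=1 PS=0]
  ⇒ phys 0x2F90C  [3 reads]
#2 VA=0xE00CE7 (w,kernel):
  L0: frame=0x22 idx=0 entry=0x31007 [P=1 RW=1 US=1 PS=0]
  L1: frame=0x31 idx=7 entry=0x33087 [P=1 RW=1 US=1 PS=1]
  ⇒ phys 0x33CE7 (huge @L1)  [2 reads]

Access #0 fault: NONE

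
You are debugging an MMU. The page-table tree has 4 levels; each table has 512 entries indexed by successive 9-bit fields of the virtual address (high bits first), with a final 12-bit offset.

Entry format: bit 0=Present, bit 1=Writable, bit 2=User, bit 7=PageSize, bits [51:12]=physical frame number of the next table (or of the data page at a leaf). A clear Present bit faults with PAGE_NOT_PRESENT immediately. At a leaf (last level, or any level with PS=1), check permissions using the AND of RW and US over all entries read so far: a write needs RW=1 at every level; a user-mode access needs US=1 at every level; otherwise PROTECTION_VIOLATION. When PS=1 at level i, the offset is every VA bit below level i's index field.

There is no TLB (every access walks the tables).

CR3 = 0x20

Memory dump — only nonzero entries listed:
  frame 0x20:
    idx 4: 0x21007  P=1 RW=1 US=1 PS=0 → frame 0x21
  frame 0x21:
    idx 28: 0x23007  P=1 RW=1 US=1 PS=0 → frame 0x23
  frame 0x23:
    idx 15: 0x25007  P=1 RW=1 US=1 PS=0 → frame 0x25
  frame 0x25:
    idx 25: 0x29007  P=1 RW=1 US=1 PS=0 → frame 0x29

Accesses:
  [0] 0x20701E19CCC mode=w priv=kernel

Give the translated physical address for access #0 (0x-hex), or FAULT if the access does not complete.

Walk each access:
#0 VA=0x20701E19CCC (w,kernel):
  L0 @0x20[4] → 0x21007  P=1,RW=1,US=1,PS=0
  L1 @0x21[28] → 0x23007  P=1,RW=1,US=1,PS=0
  L2 @0x23[15] → 0x25007  P=1,RW=1,US=1,PS=0
  L3 @0x25[25] → 0x29007  P=1,RW=1,US=1,PS=0
  ✓ 0x29CCC  — 4 lookups

Access #0 PA: 0x29CCC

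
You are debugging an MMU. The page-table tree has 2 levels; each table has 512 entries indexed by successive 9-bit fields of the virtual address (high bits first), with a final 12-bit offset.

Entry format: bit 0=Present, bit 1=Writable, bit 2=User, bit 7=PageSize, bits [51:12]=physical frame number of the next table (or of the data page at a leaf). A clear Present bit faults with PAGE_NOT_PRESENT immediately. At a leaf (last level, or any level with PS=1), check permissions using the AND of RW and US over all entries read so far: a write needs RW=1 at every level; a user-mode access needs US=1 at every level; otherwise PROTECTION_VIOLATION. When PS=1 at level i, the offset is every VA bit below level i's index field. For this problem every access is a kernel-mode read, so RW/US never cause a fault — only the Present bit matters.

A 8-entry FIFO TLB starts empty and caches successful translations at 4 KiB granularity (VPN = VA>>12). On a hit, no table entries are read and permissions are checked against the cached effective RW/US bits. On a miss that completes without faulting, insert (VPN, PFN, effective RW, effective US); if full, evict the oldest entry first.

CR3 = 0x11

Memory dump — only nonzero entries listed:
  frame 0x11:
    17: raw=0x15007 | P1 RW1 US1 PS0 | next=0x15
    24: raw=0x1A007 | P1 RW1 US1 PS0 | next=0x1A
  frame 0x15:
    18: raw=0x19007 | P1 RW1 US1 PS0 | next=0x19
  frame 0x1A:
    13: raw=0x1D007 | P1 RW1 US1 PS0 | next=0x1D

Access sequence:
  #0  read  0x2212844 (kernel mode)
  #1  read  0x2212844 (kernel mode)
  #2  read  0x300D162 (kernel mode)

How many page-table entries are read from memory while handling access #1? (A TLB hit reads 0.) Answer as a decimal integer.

Per-access translation:
#0 VA=0x2212844 (r,kernel):
  [0] read 0x11 idx=17: raw=0x15007 flags P=1 W=1 U=1 S=0
  [1] read 0x15 idx=18: raw=0x19007 flags P=1 W=1 U=1 S=0
  ⇒ phys 0x19844  [2 reads]
#1 VA=0x2212844 (r,kernel):
  TLB hit vpn=0x2212 → PA=0x19844
#2 VA=0x300D162 (r,kernel):
  [0] read 0x11 idx=24: raw=0x1A007 flags P=1 W=1 U=1 S=0
  [1] read 0x1A idx=13: raw=0x1D007 flags P=1 W=1 U=1 S=0
  ⇒ phys 0x1D162  [2 reads]

Entries read for #1: 0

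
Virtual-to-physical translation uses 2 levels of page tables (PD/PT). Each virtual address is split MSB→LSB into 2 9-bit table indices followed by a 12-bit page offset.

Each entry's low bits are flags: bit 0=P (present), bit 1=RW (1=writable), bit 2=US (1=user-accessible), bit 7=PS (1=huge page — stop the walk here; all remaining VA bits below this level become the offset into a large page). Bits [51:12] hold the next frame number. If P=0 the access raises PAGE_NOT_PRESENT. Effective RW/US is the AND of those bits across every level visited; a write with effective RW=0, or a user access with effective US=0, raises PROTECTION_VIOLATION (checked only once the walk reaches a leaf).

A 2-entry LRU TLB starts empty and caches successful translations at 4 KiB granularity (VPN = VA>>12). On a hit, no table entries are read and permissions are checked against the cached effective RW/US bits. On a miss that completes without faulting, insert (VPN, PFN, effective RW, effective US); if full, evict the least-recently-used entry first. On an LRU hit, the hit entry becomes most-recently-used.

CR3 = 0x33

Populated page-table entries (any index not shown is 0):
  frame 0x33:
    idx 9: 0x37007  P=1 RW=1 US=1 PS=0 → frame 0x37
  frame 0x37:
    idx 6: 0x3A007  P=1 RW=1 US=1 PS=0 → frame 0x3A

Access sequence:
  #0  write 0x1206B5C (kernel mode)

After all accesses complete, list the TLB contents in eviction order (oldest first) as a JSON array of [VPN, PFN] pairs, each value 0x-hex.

Per-access translation:
#0 VA=0x1206B5C (w,kernel):
  [0] read 0x33 idx=9: raw=0x37007 flags P=1 W=1 U=1 S=0
  [1] read 0x37 idx=6: raw=0x3A007 flags P=1 W=1 U=1 S=0
  → PA=0x3AB5C  (2 entries read)

TLB: [["0x1206", "0x3A"]]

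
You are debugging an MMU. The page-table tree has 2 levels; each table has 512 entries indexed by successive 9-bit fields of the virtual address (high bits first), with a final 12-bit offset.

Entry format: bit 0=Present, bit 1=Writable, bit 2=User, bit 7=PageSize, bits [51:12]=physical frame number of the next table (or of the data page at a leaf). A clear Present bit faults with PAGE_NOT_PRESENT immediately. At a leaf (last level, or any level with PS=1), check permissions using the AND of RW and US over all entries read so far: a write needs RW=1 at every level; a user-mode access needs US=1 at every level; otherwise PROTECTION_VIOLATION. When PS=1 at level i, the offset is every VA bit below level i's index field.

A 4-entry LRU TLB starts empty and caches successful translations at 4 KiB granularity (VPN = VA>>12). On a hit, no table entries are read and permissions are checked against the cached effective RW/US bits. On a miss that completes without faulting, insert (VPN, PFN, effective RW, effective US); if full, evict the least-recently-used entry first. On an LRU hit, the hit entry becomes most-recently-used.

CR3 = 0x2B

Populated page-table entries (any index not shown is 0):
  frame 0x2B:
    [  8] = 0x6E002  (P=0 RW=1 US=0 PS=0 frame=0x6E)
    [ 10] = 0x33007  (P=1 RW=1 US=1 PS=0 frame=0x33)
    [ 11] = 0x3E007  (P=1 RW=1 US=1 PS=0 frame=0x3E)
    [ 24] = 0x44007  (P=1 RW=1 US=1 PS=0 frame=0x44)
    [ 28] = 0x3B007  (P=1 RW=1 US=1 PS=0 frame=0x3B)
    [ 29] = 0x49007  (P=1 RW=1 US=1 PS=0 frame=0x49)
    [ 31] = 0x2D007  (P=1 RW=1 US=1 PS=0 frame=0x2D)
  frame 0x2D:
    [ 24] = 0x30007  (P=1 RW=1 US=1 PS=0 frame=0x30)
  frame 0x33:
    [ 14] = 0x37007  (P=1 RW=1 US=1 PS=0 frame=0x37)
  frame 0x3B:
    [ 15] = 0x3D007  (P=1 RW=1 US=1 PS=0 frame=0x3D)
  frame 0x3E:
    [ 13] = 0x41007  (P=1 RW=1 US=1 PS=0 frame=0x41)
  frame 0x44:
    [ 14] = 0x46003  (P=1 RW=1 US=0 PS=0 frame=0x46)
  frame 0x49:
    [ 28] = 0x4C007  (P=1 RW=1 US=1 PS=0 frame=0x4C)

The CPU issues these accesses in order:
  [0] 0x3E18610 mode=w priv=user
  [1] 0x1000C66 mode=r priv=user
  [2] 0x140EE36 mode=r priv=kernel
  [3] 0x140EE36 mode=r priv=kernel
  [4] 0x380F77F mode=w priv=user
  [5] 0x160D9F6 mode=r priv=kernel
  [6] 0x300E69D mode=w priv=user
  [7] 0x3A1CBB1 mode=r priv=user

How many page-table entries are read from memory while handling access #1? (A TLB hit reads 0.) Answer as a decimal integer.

Per-access translation:
#0 VA=0x3E18610 (w,user):
  [0] read 0x2B idx=31: raw=0x2D007 flags P=1 W=1 U=1 S=0
  [1] read 0x2D idx=24: raw=0x30007 flags P=1 W=1 U=1 S=0
  ✓ 0x30610  — 2 lookups
#1 VA=0x1000C66 (r,user):
  [0] read 0x2B idx=8: raw=0x6E002 flags P=0 W=1 U=0 S=0
  ⇒ fault: PAGE_NOT_PRESENT  — 1 lookups
#2 VA=0x140EE36 (r,kernel):
  [0] read 0x2B idx=10: raw=0x33007 flags P=1 W=1 U=1 S=0
  [1] read 0x33 idx=14: raw=0x37007 flags P=1 W=1 U=1 S=0
  ✓ 0x37E36  — 2 lookups
#3 VA=0x140EE36 (r,kernel):
  TLB hit vpn=0x140E → PA=0x37E36
#4 VA=0x380F77F (w,user):
  [0] read 0x2B idx=28: raw=0x3B007 flags P=1 W=1 U=1 S=0
  [1] read 0x3B idx=15: raw=0x3D007 flags P=1 W=1 U=1 S=0
  ✓ 0x3D77F  — 2 lookups
#5 VA=0x160D9F6 (r,kernel):
  [0] read 0x2B idx=11: raw=0x3E007 flags P=1 W=1 U=1 S=0
  [1] read 0x3E idx=13: raw=0x41007 flags P=1 W=1 U=1 S=0
  ✓ 0x419F6  — 2 lookups
#6 VA=0x300E69D (w,user):
  [0] read 0x2B idx=24: raw=0x44007 flags P=1 W=1 U=1 S=0
  [1] read 0x44 idx=14: raw=0x46003 flags P=1 W=1 U=0 S=0
  ⇒ fault: PROTECTION_VIOLATION  — 2 lookups
#7 VA=0x3A1CBB1 (r,user):
  [0] read 0x2B idx=29: raw=0x49007 flags P=1 W=1 U=1 S=0
  [1] read 0x49 idx=28: raw=0x4C007 flags P=1 W=1 U=1 S=0
  ✓ 0x4CBB1  — 2 lookups

Entries read for #1: 1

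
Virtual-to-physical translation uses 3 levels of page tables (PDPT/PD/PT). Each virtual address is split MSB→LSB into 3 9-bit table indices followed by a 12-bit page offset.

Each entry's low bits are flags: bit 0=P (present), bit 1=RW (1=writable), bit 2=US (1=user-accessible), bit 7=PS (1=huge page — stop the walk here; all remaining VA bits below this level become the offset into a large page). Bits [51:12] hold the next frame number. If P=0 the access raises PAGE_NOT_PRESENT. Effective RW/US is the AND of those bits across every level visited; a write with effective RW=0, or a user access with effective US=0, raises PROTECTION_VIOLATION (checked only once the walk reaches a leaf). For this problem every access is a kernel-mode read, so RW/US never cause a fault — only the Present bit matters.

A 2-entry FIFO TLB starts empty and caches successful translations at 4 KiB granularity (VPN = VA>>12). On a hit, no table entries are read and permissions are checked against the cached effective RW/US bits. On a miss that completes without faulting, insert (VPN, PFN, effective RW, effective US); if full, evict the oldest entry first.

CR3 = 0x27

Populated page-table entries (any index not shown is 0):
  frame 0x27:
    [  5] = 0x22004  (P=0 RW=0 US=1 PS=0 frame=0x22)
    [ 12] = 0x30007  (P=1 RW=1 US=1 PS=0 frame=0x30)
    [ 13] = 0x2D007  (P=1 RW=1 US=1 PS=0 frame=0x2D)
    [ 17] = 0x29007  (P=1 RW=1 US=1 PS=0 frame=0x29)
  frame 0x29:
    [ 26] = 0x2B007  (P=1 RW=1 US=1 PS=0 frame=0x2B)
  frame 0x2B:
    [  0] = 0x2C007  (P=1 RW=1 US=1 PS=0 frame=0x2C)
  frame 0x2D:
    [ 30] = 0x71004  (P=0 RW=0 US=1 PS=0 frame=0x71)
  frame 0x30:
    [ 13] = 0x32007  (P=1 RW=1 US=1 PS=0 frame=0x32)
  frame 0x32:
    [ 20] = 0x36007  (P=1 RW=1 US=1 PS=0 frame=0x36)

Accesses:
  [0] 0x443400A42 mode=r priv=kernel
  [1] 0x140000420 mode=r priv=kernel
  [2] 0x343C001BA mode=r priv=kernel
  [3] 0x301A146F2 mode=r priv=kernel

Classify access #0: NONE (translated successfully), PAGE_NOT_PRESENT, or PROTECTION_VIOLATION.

Trace:
#0 VA=0x443400A42 (r,kernel):
  lvl0: tbl 0x27, slot 17 ⇒ 0x29007 (P1/RW1/US1/PS0)
  lvl1: tbl 0x29, slot 26 ⇒ 0x2B007 (P1/RW1/US1/PS0)
  lvl2: tbl 0x2B, slot 0 ⇒ 0x2C007 (P1/RW1/US1/PS0)
  ✓ 0x2CA42  — 3 lookups
#1 VA=0x140000420 (r,kernel):
  lvl0: tbl 0x27, slot 5 ⇒ 0x22004 (P0/RW0/US1/PS0)
  ✗ PAGE_NOT_PRESENT  [1 reads]
#2 VA=0x343C001BA (r,kernel):
  lvl0: tbl 0x27, slot 13 ⇒ 0x2D007 (P1/RW1/US1/PS0)
  lvl1: tbl 0x2D, slot 30 ⇒ 0x71004 (P0/RW0/US1/PS0)
  ✗ PAGE_NOT_PRESENT  [2 reads]
#3 VA=0x301A146F2 (r,kernel):
  lvl0: tbl 0x27, slot 12 ⇒ 0x30007 (P1/RW1/US1/PS0)
  lvl1: tbl 0x30, slot 13 ⇒ 0x32007 (P1/RW1/US1/PS0)
  lvl2: tbl 0x32, slot 20 ⇒ 0x36007 (P1/RW1/US1/PS0)
  ✓ 0x366F2  — 3 lookups

Access #0 fault: NONE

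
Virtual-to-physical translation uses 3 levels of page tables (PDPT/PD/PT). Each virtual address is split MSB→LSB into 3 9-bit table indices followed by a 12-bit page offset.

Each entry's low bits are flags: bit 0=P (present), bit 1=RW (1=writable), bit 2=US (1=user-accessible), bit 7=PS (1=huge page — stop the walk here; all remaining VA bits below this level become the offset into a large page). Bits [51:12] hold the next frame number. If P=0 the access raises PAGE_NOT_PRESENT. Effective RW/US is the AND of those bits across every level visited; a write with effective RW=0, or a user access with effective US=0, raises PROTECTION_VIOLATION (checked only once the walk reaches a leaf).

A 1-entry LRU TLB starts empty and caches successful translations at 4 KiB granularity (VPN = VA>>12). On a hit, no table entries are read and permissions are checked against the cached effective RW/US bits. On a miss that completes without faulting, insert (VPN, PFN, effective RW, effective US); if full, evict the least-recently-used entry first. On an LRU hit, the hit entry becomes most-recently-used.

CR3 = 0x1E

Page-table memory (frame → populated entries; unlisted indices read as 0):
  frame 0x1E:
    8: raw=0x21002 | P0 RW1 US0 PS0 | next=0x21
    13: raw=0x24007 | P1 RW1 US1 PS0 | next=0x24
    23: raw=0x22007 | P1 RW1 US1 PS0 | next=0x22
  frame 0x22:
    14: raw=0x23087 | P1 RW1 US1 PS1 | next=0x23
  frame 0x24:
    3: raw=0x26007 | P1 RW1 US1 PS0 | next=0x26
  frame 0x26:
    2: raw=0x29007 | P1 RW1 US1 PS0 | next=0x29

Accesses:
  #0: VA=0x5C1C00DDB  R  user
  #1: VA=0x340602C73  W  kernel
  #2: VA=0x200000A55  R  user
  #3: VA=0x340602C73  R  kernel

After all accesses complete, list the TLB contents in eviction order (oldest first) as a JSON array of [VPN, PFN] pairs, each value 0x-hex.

Per-access translation:
#0 VA=0x5C1C00DDB (r,user):
  lvl0: tbl 0x1E, slot 23 ⇒ 0x22007 (P1/RW1/US1/PS0)
  lvl1: tbl 0x22, slot 14 ⇒ 0x23087 (P1/RW1/US1/PS1)
  ✓ 0x23DDB (huge @L1)  — 2 lookups
#1 VA=0x340602C73 (w,kernel):
  lvl0: tbl 0x1E, slot 13 ⇒ 0x24007 (P1/RW1/US1/PS0)
  lvl1: tbl 0x24, slot 3 ⇒ 0x26007 (P1/RW1/US1/PS0)
  lvl2: tbl 0x26, slot 2 ⇒ 0x29007 (P1/RW1/US1/PS0)
  ✓ 0x29C73  — 3 lookups
#2 VA=0x200000A55 (r,user):
  lvl0: tbl 0x1E, slot 8 ⇒ 0x21002 (P0/RW1/US0/PS0)
  → PAGE_NOT_PRESENT  (1 entries read)
#3 VA=0x340602C73 (r,kernel):
  TLB hit vpn=0x340602 → PA=0x29C73

TLB: [["0x340602", "0x29"]]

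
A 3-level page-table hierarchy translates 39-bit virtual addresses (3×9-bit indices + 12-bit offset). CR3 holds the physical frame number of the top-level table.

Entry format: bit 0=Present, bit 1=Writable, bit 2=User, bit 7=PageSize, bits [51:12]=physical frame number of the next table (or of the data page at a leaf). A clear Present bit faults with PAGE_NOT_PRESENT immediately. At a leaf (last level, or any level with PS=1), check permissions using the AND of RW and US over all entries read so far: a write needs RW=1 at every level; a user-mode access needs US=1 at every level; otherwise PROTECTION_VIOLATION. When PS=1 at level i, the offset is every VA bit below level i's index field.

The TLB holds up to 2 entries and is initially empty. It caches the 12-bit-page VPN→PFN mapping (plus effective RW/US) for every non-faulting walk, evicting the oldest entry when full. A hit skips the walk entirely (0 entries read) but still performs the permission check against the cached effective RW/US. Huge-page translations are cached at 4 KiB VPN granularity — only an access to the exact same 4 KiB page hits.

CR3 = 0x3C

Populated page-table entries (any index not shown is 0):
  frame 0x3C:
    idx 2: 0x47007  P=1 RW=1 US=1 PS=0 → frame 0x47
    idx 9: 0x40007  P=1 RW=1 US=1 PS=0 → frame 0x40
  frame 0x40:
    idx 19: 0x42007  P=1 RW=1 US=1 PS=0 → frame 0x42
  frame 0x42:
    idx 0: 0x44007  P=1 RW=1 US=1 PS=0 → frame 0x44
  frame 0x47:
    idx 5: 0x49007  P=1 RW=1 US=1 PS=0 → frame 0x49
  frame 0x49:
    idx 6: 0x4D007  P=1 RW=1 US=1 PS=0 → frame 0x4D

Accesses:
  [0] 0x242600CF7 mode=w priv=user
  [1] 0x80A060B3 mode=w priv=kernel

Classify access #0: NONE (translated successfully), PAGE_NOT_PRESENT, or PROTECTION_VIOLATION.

Walk each access:
#0 VA=0x242600CF7 (w,user):
  L0 @0x3C[9] → 0x40007  P=1,RW=1,US=1,PS=0
  L1 @0x40[19] → 0x42007  P=1,RW=1,US=1,PS=0
  L2 @0x42[0] → 0x44007  P=1,RW=1,US=1,PS=0
  ✓ 0x44CF7  — 3 lookups
#1 VA=0x80A060B3 (w,kernel):
  L0 @0x3C[2] → 0x47007  P=1,RW=1,US=1,PS=0
  L1 @0x47[5] → 0x49007  P=1,RW=1,US=1,PS=0
  L2 @0x49[6] → 0x4D007  P=1,RW=1,US=1,PS=0
  ✓ 0x4D0B3  — 3 lookups

Access #0 fault: NONE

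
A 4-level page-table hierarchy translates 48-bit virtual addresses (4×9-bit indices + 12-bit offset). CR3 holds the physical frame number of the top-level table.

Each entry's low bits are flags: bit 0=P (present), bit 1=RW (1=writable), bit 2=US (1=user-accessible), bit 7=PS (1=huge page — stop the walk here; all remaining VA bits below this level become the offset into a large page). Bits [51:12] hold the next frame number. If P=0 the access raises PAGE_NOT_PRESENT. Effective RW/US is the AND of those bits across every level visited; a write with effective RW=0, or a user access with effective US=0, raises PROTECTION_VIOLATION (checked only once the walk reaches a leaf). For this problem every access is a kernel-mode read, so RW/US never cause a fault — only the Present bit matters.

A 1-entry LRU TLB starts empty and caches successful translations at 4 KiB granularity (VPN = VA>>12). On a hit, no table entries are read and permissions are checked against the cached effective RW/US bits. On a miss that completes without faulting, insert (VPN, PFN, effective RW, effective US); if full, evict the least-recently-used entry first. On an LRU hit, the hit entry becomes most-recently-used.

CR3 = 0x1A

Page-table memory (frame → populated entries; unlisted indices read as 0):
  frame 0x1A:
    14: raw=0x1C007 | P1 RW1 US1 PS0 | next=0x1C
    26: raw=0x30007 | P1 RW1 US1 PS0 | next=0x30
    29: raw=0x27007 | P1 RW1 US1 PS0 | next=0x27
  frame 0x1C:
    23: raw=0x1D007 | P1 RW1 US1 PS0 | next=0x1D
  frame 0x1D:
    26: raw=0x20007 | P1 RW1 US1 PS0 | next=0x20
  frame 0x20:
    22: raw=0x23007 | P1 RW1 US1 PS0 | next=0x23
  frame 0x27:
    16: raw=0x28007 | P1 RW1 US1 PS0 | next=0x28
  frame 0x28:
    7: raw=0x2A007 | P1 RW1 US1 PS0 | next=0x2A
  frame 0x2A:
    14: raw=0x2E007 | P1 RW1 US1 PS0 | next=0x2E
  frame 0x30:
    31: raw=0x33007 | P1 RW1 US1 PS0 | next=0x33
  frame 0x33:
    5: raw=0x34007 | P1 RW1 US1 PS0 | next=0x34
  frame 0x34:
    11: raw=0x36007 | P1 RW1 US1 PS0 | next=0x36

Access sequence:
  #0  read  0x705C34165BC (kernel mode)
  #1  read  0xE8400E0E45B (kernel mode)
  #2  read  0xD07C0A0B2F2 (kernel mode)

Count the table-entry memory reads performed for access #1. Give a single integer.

Walk each access:
#0 VA=0x705C34165BC (r,kernel):
  [0] read 0x1A idx=14: raw=0x1C007 flags P=1 W=1 U=1 S=0
  [1] read 0x1C idx=23: raw=0x1D007 flags P=1 W=1 U=1 S=0
  [2] read 0x1D idx=26: raw=0x20007 flags P=1 W=1 U=1 S=0
  [3] read 0x20 idx=22: raw=0x23007 flags P=1 W=1 U=1 S=0
  ⇒ phys 0x235BC  [4 reads]
#1 VA=0xE8400E0E45B (r,kernel):
  [0] read 0x1A idx=29: raw=0x27007 flags P=1 W=1 U=1 S=0
  [1] read 0x27 idx=16: raw=0x28007 flags P=1 W=1 U=1 S=0
  [2] read 0x28 idx=7: raw=0x2A007 flags P=1 W=1 U=1 S=0
  [3] read 0x2A idx=14: raw=0x2E007 flags P=1 W=1 U=1 S=0
  ⇒ phys 0x2E45B  [4 reads]
#2 VA=0xD07C0A0B2F2 (r,kernel):
  [0] read 0x1A idx=26: raw=0x30007 flags P=1 W=1 U=1 S=0
  [1] read 0x30 idx=31: raw=0x33007 flags P=1 W=1 U=1 S=0
  [2] read 0x33 idx=5: raw=0x34007 flags P=1 W=1 U=1 S=0
  [3] read 0x34 idx=11: raw=0x36007 flags P=1 W=1 U=1 S=0
  ⇒ phys 0x362F2  [4 reads]

Entries read for #1: 4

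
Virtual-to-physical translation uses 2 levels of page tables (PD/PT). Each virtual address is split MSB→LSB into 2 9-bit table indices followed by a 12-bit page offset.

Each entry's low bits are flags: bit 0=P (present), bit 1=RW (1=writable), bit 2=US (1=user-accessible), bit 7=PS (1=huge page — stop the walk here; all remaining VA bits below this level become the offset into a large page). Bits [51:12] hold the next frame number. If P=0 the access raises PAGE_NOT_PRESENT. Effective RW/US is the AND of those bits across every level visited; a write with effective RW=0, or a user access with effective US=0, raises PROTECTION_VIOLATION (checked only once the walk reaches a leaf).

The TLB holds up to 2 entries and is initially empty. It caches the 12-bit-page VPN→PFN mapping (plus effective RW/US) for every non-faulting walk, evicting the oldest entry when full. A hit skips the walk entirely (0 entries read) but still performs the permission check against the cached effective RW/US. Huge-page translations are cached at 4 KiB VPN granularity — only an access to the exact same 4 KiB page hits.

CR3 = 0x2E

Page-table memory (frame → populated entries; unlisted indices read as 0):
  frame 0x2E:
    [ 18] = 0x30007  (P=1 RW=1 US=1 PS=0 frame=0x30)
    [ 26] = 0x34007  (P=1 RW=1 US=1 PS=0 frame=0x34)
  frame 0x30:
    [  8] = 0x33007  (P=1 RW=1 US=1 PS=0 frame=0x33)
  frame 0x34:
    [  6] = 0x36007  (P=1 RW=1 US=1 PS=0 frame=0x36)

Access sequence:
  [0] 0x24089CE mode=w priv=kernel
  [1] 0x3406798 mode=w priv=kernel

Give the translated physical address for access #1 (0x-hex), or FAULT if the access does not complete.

Trace:
#0 VA=0x24089CE (w,kernel):
  L0: frame=0x2E idx=18 entry=0x30007 [P=1 RW=1 US=1 PS=0]
  L1: frame=0x30 idx=8 entry=0x33007 [P=1 RW=1 US=1 PS=0]
  → PA=0x339CE  (2 entries read)
#1 VA=0x3406798 (w,kernel):
  L0: frame=0x2E idx=26 entry=0x34007 [P=1 RW=1 US=1 PS=0]
  L1: frame=0x34 idx=6 entry=0x36007 [P=1 RW=1 US=1 PS=0]
  → PA=0x36798  (2 entries read)

Access #1 PA: 0x36798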